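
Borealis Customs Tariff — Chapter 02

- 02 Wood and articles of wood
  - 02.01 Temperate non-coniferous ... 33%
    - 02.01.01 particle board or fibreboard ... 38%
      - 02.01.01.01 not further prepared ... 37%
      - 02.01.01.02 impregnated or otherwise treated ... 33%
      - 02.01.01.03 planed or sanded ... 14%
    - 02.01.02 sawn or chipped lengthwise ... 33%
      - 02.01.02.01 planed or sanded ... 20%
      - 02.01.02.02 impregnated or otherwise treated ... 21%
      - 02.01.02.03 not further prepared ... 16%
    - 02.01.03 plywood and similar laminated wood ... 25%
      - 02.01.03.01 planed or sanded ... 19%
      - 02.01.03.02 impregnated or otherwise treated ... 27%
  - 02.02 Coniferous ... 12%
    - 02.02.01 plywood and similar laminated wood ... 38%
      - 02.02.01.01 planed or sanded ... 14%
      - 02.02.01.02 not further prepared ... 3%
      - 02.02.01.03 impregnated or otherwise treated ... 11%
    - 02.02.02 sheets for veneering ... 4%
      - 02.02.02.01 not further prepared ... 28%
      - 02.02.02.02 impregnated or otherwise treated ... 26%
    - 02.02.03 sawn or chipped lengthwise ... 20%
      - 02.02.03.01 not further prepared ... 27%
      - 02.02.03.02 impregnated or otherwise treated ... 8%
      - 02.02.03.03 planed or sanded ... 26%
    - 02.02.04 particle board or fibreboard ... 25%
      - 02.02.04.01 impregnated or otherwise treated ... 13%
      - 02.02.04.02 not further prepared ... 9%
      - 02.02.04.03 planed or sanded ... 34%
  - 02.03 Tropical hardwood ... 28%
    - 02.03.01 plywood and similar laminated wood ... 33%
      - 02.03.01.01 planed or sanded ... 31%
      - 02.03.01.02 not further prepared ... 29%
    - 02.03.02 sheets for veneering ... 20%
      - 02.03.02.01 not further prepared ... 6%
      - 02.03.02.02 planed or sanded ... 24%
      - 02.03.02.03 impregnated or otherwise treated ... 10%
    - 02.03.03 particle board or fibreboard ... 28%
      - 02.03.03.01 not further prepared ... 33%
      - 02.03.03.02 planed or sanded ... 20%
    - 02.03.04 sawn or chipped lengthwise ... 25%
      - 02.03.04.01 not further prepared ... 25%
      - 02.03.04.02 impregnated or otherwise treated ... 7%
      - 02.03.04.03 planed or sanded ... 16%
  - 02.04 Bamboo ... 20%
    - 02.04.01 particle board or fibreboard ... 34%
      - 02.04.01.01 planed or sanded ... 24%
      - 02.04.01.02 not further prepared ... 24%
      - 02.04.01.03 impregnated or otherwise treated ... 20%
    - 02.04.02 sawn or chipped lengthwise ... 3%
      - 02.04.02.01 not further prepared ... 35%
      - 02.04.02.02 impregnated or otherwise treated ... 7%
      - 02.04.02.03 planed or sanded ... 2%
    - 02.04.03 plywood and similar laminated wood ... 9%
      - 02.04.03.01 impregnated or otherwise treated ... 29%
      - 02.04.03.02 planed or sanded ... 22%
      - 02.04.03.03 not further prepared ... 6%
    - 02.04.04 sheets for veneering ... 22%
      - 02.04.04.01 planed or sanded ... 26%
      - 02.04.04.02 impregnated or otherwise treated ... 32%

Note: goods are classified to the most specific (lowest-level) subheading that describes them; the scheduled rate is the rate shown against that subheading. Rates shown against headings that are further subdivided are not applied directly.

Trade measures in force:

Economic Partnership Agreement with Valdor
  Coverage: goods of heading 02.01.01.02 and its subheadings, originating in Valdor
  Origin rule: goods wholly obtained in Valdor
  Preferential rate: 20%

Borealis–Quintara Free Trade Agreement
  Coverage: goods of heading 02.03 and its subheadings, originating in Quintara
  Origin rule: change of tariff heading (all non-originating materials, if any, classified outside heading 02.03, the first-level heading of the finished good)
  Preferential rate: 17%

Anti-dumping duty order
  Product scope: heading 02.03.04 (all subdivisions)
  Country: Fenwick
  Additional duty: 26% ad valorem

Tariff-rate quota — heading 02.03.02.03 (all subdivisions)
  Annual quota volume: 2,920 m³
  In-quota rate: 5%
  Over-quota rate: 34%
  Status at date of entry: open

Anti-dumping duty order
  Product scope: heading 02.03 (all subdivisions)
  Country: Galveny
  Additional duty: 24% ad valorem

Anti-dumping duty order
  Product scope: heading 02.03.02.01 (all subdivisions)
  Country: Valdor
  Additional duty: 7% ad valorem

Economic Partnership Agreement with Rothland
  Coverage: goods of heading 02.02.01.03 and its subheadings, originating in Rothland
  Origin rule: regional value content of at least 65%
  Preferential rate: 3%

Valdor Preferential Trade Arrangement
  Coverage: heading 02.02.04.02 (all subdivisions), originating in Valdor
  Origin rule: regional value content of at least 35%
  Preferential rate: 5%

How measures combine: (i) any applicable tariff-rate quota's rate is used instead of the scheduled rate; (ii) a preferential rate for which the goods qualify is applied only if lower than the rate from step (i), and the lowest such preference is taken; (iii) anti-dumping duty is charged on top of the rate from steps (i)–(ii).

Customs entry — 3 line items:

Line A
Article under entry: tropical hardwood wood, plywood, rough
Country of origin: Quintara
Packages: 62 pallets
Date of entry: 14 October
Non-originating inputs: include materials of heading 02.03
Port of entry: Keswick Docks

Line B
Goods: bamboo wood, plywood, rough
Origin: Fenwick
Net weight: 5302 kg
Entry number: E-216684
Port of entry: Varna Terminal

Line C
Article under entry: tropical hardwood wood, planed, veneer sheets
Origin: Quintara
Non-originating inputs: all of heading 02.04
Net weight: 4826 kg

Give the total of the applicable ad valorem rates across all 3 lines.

52%

Line A: tropical hardwood → 02.03; plywood → 02.03.01; rough → 02.03.01.02. Scheduled 29%. Quintara agreement on 02.03: CTH not met. → 29%.
Line B: bamboo → 02.04; plywood → 02.04.03; rough → 02.04.03.03. Scheduled 6%. No special measure applies. → 6%.
Line C: tropical hardwood → 02.03; veneer sheets → 02.03.02; planed → 02.03.02.02. Scheduled 24%. Quintara agreement on 02.03: CTH met → 17% available; preferential 17%. → 17%.
Sum: 29% + 6% + 17% = 52%.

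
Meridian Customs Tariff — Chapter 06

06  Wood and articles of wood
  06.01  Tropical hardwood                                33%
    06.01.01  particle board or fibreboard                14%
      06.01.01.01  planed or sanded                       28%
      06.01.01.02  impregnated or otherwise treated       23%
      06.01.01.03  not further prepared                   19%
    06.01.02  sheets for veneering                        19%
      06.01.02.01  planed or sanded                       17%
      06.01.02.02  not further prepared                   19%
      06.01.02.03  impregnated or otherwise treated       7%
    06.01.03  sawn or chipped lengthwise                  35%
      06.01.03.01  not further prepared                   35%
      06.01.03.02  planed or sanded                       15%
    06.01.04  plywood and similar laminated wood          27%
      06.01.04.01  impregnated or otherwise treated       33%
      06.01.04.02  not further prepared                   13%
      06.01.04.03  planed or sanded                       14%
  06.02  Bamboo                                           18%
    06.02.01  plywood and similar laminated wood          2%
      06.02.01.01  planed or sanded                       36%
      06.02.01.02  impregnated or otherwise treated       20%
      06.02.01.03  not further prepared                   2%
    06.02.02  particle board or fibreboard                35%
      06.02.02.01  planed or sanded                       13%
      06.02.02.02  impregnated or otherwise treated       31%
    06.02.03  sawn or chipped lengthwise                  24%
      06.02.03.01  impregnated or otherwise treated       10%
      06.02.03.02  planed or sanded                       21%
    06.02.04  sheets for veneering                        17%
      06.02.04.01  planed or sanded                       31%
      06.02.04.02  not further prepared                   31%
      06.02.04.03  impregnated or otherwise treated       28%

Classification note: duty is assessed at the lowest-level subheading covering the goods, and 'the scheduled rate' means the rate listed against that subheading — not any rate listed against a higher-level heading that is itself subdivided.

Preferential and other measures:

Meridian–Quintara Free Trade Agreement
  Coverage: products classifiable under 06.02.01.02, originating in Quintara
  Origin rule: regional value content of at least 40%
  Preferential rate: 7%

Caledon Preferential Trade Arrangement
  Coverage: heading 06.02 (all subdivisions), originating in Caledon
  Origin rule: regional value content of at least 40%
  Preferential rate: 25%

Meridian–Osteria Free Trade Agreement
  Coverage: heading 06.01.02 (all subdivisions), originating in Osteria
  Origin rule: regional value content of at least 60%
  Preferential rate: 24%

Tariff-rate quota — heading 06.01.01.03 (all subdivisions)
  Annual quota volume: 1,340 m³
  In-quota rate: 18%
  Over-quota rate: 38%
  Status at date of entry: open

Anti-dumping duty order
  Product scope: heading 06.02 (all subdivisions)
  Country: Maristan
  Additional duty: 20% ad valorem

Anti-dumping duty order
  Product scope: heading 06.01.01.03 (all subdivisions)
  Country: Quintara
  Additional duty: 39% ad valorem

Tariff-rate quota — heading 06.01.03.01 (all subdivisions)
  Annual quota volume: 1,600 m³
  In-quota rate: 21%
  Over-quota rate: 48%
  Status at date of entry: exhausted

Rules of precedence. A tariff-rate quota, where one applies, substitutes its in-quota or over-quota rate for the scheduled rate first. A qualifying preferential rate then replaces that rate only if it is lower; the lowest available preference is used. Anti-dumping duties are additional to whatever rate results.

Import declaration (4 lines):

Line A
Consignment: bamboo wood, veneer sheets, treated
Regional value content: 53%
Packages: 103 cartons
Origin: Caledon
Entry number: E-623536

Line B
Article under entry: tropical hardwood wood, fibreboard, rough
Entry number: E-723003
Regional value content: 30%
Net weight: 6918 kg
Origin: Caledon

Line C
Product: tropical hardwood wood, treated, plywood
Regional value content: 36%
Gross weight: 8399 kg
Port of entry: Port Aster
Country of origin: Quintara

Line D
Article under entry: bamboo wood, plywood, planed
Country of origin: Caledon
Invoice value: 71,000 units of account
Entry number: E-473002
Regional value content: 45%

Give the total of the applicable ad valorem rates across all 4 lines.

101%

Line A: bamboo → 06.02; veneer sheets → 06.02.04; treated → 06.02.04.03. Scheduled 28%. Caledon agreement on 06.02: RVC ≥ 40% → 25% available; preferential 25%. → 25%.
Line B: tropical hardwood → 06.01; fibreboard → 06.01.01; rough → 06.01.01.03. Scheduled 19%. quota on 06.01.01.03 open → in-quota 18%; Caledon agreement on 06.02: 06.01.01.03 not covered. → 18%.
Line C: tropical hardwood → 06.01; plywood → 06.01.04; treated → 06.01.04.01. Scheduled 33%. Quintara agreement on 06.02.01.02: 06.01.04.01 not covered. → 33%.
Line D: bamboo → 06.02; plywood → 06.02.01; planed → 06.02.01.01. Scheduled 36%. Caledon agreement on 06.02: RVC ≥ 40% → 25% available; preferential 25%. → 25%.
Sum: 25% + 18% + 33% + 25% = 101%.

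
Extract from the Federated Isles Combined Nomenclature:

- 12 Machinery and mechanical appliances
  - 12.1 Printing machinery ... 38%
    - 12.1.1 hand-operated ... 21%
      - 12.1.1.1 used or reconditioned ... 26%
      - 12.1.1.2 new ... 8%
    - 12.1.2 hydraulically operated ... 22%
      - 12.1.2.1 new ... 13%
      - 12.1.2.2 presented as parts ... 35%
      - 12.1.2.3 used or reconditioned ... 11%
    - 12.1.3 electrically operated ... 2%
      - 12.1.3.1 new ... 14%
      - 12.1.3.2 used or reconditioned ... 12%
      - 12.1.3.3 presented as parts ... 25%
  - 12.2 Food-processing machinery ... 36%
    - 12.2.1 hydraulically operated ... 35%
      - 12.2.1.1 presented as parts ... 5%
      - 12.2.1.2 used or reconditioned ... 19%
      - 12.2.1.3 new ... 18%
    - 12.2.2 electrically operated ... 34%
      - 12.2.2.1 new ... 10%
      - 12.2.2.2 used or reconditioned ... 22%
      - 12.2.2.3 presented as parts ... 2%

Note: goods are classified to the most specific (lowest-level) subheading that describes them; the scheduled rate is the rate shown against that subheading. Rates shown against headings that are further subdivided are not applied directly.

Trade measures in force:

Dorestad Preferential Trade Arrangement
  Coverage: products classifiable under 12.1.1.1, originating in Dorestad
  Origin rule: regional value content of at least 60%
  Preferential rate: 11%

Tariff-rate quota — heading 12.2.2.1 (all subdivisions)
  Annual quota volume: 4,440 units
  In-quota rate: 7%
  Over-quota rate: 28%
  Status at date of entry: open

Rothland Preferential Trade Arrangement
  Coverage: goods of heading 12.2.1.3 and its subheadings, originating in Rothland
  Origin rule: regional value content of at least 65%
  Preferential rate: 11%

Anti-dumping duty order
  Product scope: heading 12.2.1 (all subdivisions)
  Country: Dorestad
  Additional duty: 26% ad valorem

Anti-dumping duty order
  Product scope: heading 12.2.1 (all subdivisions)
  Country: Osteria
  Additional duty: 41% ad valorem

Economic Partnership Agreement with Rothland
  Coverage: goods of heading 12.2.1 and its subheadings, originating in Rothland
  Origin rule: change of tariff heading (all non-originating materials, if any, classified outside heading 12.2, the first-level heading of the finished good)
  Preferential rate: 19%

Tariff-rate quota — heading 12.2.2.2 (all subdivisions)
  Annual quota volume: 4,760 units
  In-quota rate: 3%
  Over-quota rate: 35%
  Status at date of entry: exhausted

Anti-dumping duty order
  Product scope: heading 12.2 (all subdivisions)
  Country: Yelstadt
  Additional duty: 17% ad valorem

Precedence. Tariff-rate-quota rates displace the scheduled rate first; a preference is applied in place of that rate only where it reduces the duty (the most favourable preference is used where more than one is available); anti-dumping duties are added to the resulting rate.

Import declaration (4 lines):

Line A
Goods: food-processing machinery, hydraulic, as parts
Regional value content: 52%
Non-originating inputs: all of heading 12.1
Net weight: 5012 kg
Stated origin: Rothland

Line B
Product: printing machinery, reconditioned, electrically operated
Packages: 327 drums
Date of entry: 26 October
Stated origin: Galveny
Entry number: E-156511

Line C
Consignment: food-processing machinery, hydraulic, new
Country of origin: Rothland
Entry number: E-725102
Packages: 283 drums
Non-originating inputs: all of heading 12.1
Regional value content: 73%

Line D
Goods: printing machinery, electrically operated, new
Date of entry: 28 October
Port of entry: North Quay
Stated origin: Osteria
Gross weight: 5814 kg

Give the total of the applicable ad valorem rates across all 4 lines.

Line A: food-processing → 12.2; hydraulic → 12.2.1; as parts → 12.2.1.1. Scheduled 5%. Rothland agreement on 12.2.1.3: 12.2.1.1 not covered; Rothland agreement on 12.2.1: CTH met → 19% available; preference 19% not lower than 5% → no reduction. → 5%.
Line B: printing → 12.1; electrically operated → 12.1.3; reconditioned → 12.1.3.2. Scheduled 12%. No special measure applies. → 12%.
Line C: food-processing → 12.2; hydraulic → 12.2.1; new → 12.2.1.3. Scheduled 18%. Rothland agreement on 12.2.1.3: RVC ≥ 65% → 11% available; Rothland agreement on 12.2.1: CTH met → 19% available; preferential 11%. → 11%.
Line D: printing → 12.1; electrically operated → 12.1.3; new → 12.1.3.1. Scheduled 14%. No special measure applies. → 14%.
Sum: 5% + 12% + 11% + 14% = 42%.

42%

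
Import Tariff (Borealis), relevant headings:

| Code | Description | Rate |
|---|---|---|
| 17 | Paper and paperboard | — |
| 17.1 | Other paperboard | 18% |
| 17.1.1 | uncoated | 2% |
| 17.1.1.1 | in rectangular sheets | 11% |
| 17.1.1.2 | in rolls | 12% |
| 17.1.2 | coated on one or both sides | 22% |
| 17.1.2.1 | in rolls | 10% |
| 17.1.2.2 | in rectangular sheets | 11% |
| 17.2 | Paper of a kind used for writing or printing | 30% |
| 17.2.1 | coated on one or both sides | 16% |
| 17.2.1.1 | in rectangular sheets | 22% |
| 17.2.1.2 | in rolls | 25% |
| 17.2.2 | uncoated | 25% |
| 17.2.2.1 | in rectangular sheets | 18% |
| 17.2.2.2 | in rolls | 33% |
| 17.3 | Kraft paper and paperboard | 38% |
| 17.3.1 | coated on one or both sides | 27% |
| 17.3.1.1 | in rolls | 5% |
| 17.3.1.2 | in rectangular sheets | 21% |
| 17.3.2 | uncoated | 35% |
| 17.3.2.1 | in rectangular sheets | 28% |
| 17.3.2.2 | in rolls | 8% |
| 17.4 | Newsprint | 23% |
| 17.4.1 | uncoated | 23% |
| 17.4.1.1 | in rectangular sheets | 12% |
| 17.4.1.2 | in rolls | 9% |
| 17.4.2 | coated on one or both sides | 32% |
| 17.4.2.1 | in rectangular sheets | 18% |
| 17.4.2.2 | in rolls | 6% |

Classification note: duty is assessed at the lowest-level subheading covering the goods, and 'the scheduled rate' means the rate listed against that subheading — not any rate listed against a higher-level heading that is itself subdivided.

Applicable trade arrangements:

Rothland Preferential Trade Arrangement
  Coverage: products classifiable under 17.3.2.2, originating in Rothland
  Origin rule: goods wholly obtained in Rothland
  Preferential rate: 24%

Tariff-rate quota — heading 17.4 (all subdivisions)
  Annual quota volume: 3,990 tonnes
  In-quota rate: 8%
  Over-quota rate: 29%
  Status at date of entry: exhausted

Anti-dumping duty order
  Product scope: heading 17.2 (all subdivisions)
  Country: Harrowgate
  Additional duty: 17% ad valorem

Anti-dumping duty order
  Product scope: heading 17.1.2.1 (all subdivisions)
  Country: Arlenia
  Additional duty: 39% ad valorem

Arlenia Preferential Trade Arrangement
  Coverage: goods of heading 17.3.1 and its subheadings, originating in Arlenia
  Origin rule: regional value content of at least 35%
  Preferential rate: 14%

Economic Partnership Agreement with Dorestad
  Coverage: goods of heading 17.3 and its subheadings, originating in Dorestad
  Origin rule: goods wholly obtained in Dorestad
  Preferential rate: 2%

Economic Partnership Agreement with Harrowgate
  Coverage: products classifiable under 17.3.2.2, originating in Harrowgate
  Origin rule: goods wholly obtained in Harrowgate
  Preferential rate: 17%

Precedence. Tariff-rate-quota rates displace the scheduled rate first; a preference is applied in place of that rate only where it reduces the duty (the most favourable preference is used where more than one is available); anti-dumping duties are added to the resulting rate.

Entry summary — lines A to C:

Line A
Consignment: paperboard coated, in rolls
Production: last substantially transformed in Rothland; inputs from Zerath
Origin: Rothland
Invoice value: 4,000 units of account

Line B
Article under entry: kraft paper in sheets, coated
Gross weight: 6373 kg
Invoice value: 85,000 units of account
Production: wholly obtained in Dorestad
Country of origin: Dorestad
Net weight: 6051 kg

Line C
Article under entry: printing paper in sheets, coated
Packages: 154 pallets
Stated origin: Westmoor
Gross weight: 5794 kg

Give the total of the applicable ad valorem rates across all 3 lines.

34%

Line A: paperboard → 17.1; coated → 17.1.2; in rolls → 17.1.2.1. Scheduled 10%. Rothland agreement on 17.3.2.2: 17.1.2.1 not covered. → 10%.
Line B: kraft paper → 17.3; coated → 17.3.1; in sheets → 17.3.1.2. Scheduled 21%. Dorestad agreement on 17.3: wholly obtained → 2% available; preferential 2%. → 2%.
Line C: printing paper → 17.2; coated → 17.2.1; in sheets → 17.2.1.1. Scheduled 22%. No special measure applies. → 22%.
Sum: 10% + 2% + 22% = 34%.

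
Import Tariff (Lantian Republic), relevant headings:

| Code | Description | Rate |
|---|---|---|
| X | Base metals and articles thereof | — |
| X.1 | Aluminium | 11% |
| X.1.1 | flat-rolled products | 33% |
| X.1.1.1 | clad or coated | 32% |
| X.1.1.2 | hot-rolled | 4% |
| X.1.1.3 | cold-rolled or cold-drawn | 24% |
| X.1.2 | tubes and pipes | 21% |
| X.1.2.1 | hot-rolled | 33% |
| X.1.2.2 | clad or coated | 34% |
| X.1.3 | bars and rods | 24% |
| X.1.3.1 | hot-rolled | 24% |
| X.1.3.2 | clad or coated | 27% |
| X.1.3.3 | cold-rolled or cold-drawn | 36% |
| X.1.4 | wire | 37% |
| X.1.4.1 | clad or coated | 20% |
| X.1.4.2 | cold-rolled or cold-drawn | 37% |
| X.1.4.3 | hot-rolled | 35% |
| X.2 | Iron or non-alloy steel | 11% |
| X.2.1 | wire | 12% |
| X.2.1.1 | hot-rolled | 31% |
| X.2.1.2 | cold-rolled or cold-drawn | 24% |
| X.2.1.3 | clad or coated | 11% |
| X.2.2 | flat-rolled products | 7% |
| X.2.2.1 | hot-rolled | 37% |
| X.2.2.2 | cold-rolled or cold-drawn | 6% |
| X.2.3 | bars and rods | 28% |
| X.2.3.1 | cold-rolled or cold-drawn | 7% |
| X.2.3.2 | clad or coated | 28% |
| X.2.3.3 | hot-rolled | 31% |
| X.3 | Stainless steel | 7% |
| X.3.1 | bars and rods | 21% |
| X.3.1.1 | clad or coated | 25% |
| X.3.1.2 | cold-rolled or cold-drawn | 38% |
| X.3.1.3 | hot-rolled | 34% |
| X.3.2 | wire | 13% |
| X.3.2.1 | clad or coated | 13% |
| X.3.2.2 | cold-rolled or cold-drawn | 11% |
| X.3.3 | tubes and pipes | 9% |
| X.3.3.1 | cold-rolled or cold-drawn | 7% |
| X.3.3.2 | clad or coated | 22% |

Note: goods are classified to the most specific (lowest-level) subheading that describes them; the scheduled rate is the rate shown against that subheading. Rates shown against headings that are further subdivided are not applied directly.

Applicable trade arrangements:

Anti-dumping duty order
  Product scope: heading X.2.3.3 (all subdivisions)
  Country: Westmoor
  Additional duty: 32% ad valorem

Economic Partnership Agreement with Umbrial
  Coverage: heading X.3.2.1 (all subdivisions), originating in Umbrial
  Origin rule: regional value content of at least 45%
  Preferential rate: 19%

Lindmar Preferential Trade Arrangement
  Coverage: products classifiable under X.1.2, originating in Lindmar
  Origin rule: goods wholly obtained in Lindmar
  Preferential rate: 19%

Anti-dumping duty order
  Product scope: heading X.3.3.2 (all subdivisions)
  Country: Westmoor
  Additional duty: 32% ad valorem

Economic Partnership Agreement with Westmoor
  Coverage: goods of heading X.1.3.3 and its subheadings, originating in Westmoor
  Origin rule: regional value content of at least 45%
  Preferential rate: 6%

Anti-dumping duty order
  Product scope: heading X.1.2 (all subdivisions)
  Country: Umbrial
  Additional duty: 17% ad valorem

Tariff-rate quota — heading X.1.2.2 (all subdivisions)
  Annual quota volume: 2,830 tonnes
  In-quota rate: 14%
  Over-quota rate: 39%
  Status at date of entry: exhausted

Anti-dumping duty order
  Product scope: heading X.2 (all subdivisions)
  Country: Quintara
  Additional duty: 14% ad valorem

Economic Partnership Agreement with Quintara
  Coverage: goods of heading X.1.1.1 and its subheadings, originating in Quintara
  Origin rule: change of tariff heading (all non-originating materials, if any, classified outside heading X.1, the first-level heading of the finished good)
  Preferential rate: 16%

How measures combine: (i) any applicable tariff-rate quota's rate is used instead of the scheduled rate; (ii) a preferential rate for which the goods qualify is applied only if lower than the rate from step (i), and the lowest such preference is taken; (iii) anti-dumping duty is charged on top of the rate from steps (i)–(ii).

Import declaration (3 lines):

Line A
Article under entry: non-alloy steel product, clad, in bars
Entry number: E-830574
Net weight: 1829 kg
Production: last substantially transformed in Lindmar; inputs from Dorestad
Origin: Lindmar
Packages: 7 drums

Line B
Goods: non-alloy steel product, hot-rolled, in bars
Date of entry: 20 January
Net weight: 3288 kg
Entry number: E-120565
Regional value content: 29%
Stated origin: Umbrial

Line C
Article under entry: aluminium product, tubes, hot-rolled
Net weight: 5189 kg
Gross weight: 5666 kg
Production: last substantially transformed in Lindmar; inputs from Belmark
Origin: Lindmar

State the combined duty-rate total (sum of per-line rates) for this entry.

Line A: non-alloy steel → X.2; in bars → X.2.3; clad → X.2.3.2. Scheduled 28%. Lindmar agreement on X.1.2: X.2.3.2 not covered. → 28%.
Line B: non-alloy steel → X.2; in bars → X.2.3; hot-rolled → X.2.3.3. Scheduled 31%. Umbrial agreement on X.3.2.1: X.2.3.3 not covered. → 31%.
Line C: aluminium → X.1; tubes → X.1.2; hot-rolled → X.1.2.1. Scheduled 33%. Lindmar agreement on X.1.2: not wholly obtained. → 33%.
Sum: 28% + 31% + 33% = 92%.

92%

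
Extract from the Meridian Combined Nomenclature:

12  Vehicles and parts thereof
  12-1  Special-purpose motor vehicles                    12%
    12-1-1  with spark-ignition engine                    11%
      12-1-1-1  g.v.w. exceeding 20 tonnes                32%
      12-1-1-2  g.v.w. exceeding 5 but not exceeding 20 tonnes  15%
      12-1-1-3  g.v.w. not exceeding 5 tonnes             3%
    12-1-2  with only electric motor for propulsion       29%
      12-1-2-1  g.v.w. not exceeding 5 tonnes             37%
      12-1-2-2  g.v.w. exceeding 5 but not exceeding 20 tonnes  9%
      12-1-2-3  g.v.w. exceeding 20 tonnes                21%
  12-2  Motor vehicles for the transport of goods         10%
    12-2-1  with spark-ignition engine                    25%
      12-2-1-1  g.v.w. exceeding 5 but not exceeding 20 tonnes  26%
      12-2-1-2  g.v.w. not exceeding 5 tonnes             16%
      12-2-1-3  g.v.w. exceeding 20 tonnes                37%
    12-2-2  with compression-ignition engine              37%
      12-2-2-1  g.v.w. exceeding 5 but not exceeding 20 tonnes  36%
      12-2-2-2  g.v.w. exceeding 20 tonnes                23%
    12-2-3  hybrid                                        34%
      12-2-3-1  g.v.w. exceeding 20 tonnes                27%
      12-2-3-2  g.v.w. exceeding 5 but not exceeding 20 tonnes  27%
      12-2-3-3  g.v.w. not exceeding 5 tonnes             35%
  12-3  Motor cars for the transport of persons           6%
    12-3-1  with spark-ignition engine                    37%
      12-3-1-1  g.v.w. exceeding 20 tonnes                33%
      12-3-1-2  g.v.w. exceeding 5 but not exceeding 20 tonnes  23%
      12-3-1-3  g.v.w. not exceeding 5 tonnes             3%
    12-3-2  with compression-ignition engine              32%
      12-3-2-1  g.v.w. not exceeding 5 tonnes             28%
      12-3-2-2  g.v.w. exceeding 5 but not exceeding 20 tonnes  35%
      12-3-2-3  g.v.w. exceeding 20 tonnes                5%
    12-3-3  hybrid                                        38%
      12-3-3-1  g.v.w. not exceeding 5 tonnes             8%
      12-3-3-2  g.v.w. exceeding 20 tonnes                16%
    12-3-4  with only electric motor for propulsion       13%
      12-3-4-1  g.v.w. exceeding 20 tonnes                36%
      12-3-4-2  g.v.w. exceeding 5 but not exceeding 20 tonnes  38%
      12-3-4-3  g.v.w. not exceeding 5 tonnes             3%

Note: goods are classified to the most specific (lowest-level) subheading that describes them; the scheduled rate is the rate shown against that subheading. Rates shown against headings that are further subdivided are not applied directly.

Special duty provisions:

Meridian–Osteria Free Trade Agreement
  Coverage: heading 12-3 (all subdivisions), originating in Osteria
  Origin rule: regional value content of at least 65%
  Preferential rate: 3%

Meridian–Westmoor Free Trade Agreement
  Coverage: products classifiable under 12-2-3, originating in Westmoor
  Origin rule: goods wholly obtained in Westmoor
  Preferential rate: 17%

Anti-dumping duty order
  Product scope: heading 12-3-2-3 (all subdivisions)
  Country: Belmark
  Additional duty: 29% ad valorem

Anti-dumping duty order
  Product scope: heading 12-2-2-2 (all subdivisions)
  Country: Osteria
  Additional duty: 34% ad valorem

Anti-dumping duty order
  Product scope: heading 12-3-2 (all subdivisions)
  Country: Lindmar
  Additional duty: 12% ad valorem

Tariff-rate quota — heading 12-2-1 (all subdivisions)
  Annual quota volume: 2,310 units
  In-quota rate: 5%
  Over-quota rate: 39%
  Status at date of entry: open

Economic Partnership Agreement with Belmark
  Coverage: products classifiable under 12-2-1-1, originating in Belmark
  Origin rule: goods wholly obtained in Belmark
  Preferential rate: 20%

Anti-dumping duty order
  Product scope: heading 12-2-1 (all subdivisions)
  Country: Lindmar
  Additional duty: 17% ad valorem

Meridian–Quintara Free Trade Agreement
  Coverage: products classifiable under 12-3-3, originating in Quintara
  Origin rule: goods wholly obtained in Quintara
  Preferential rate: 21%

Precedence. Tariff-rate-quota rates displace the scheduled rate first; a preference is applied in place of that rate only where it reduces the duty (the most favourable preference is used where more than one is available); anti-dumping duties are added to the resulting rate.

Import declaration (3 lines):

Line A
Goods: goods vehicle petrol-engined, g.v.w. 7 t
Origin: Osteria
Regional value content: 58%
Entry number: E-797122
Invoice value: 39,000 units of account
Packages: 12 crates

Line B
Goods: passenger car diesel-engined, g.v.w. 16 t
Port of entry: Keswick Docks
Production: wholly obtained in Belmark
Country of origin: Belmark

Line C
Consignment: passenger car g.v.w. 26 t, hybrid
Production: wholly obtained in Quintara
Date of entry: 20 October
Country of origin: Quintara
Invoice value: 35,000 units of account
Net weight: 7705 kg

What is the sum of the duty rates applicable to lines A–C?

56%

Line A: goods vehicle → 12-2; petrol-engined → 12-2-1; g.v.w. 7 t → 12-2-1-1. Scheduled 26%. quota on 12-2-1 open → in-quota 5%; Osteria agreement on 12-3: 12-2-1-1 not covered. → 5%.
Line B: passenger car → 12-3; diesel-engined → 12-3-2; g.v.w. 16 t → 12-3-2-2. Scheduled 35%. Belmark agreement on 12-2-1-1: 12-3-2-2 not covered. → 35%.
Line C: passenger car → 12-3; hybrid → 12-3-3; g.v.w. 26 t → 12-3-3-2. Scheduled 16%. Quintara agreement on 12-3-3: wholly obtained → 21% available; preference 21% not lower than 16% → no reduction. → 16%.
Sum: 5% + 35% + 16% = 56%.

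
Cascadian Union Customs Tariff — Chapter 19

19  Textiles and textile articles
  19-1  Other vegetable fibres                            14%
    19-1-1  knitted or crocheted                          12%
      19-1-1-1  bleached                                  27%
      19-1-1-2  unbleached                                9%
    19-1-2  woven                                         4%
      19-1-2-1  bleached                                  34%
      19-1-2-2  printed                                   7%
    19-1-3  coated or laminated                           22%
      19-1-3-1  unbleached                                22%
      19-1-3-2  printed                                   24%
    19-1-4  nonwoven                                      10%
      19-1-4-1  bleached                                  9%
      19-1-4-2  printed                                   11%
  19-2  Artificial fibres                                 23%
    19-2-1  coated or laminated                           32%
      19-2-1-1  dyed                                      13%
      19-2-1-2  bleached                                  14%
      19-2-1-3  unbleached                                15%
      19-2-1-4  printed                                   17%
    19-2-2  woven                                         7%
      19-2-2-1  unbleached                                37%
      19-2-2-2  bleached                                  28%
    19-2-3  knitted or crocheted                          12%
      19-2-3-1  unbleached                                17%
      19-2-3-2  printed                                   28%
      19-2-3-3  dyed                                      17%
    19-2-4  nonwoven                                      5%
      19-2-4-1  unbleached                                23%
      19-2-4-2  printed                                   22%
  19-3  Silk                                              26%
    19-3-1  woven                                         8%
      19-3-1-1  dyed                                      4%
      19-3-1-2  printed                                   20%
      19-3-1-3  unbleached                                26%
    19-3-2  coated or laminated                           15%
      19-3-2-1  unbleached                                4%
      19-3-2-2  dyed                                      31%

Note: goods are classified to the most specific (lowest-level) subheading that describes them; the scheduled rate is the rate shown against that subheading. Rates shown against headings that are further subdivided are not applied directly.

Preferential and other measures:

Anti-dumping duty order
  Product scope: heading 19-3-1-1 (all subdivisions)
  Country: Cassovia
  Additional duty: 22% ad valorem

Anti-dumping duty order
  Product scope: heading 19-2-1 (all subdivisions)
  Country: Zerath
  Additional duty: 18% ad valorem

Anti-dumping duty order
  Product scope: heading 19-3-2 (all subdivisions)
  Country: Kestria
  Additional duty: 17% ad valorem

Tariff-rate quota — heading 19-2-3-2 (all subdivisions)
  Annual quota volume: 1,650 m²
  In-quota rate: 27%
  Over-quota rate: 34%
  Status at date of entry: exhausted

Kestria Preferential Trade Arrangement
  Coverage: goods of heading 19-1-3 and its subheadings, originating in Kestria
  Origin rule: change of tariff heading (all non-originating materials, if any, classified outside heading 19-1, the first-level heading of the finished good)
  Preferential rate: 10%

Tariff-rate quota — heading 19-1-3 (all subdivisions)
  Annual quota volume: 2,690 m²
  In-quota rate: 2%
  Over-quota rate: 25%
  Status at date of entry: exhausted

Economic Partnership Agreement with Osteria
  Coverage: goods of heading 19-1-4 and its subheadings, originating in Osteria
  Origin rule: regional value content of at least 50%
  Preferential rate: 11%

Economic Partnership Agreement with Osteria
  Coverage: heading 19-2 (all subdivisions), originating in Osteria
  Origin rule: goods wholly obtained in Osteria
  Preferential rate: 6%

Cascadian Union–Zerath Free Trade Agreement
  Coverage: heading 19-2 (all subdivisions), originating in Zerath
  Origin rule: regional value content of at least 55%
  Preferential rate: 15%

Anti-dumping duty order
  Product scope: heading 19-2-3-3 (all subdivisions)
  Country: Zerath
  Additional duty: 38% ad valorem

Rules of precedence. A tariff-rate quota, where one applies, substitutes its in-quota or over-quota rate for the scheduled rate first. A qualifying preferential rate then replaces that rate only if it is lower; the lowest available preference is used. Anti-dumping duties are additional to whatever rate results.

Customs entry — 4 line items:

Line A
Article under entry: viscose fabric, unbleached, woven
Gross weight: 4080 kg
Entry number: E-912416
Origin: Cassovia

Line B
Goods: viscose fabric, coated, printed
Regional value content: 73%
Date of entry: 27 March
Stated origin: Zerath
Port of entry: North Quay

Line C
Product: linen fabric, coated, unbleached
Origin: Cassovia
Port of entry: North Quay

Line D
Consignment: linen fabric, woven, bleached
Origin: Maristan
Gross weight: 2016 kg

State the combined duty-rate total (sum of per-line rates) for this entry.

Line A: viscose → 19-2; woven → 19-2-2; unbleached → 19-2-2-1. Scheduled 37%. No special measure applies. → 37%.
Line B: viscose → 19-2; coated → 19-2-1; printed → 19-2-1-4. Scheduled 17%. Zerath agreement on 19-2: RVC ≥ 55% → 15% available; preferential 15%; anti-dumping (Zerath, 19-2-1): +18%; total 15% + 18% = 33%. → 33%.
Line C: linen → 19-1; coated → 19-1-3; unbleached → 19-1-3-1. Scheduled 22%. quota on 19-1-3 exhausted → over-quota 25%. → 25%.
Line D: linen → 19-1; woven → 19-1-2; bleached → 19-1-2-1. Scheduled 34%. No special measure applies. → 34%.
Sum: 37% + 33% + 25% + 34% = 129%.

129%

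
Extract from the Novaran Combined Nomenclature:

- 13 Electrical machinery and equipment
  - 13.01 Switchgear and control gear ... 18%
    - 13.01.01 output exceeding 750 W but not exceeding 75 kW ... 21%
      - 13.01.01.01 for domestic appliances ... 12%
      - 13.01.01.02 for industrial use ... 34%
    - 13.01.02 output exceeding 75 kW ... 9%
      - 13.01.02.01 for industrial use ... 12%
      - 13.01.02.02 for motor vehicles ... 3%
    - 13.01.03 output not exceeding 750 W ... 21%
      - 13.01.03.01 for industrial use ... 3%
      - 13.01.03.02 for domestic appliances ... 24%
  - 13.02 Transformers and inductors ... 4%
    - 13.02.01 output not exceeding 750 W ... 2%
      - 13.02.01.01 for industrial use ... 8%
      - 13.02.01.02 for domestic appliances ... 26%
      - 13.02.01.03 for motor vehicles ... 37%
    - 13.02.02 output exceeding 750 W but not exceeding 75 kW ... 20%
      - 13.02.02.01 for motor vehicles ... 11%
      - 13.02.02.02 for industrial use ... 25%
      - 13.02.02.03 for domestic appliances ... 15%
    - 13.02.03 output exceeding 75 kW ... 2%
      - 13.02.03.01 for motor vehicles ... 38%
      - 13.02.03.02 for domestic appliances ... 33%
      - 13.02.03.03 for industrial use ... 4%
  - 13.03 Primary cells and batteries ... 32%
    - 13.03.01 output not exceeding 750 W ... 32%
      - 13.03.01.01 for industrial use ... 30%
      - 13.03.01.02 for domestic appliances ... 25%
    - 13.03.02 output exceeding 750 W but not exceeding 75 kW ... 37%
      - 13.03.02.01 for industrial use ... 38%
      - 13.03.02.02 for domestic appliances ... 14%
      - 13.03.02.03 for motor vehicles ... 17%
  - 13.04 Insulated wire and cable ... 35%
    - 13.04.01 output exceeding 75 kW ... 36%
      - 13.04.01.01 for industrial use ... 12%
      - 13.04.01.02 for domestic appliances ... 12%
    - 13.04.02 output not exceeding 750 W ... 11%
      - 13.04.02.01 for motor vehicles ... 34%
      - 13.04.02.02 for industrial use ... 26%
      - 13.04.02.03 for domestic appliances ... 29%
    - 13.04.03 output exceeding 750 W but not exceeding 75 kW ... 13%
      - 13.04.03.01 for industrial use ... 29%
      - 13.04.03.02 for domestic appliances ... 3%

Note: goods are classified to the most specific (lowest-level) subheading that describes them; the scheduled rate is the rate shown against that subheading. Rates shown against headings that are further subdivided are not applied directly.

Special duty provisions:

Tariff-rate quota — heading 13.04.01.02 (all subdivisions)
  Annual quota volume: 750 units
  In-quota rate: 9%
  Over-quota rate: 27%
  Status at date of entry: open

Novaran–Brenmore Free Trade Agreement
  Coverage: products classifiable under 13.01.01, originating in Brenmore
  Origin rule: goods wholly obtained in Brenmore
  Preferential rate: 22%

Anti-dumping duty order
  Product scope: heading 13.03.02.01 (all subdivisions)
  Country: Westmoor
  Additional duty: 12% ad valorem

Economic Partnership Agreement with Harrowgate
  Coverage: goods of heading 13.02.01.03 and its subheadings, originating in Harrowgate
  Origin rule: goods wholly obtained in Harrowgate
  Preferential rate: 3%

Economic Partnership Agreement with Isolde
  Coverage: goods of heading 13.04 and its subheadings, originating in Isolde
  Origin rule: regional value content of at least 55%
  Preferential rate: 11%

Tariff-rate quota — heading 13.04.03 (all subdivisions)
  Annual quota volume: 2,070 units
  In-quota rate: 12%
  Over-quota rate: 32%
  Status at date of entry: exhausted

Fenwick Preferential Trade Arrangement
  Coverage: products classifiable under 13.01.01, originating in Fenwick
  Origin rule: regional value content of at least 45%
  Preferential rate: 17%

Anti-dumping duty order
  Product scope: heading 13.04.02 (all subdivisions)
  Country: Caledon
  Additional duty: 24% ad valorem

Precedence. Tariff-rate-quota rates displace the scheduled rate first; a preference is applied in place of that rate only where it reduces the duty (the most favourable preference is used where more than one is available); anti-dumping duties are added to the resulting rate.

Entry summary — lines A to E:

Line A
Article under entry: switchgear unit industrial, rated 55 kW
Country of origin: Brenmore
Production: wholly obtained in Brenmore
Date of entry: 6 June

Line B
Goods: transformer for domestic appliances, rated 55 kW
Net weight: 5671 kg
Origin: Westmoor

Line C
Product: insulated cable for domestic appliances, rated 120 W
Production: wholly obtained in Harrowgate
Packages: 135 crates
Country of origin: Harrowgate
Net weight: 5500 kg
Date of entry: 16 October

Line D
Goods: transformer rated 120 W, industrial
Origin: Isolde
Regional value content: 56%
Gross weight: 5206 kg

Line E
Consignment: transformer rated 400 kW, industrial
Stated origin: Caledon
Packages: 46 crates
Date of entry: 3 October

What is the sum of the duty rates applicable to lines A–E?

78%

Line A: switchgear unit → 13.01; rated 55 kW → 13.01.01; industrial → 13.01.01.02. Scheduled 34%. Brenmore agreement on 13.01.01: wholly obtained → 22% available; preferential 22%. → 22%.
Line B: transformer → 13.02; rated 55 kW → 13.02.02; for domestic appliances → 13.02.02.03. Scheduled 15%. No special measure applies. → 15%.
Line C: insulated cable → 13.04; rated 120 W → 13.04.02; for domestic appliances → 13.04.02.03. Scheduled 29%. Harrowgate agreement on 13.02.01.03: 13.04.02.03 not covered. → 29%.
Line D: transformer → 13.02; rated 120 W → 13.02.01; industrial → 13.02.01.01. Scheduled 8%. Isolde agreement on 13.04: 13.02.01.01 not covered. → 8%.
Line E: transformer → 13.02; rated 400 kW → 13.02.03; industrial → 13.02.03.03. Scheduled 4%. No special measure applies. → 4%.
Sum: 22% + 15% + 29% + 8% + 4% = 78%.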